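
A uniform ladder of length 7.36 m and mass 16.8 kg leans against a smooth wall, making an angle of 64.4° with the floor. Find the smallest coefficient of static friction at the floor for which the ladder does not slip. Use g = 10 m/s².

Choose the foot of the ladder as the axis so the floor normal and friction both act there and drop out.
Ladder weight 16.8×10 = 168 N acts at 3.68 m along the ladder; its horizontal arm is 3.68·cos64.4° = 1.59 m → τ = 267.1 N·m clockwise.
Wall normal N acts horizontally at the top; its moment arm is the height L sinθ = 7.36·sin64.4° = 6.637 m, counterclockwise.
Setting net torque to zero: N × 6.637 = 267.1 → N = 40.24 N.
ΣFx = 0 ⇒ f = N_wall = 40.24 N. ΣFy = 0 ⇒ N_floor = 168 N.
μ_min = f / N_floor = 40.24 / 168 = 0.24.

μ_min ≈ 0.24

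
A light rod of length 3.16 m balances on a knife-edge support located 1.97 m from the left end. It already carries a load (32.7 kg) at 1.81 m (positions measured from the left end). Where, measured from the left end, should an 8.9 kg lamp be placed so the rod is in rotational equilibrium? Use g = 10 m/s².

Taking torques about the knife-edge support (at 1.97 m from the left end):
Load: 32.7 × 10 = 327 N down at 1.81 m → arm 0.16 m, τ = 327 × 0.16 = 52.32 N·m counterclockwise.
Net moment of existing loads = 52.32 N·m counterclockwise.
The lamp weighs 8.9 × 10 = 89 N and must supply an equal clockwise moment, so its lever arm about the knife-edge support is 52.32 / 89 = 0.588 m.
That puts it at 1.97 + 0.588 = 2.56 m from the left end.

x ≈ 2.56 m from the left end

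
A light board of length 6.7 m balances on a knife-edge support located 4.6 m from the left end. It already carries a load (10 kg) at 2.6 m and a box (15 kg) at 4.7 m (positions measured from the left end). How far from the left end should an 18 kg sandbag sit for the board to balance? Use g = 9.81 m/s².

x ≈ 5.63 m from the left end

Taking torques about the knife-edge support (at 4.6 m from the left end):
Load: 10 × 9.81 = 98.1 N down at 2.6 m → arm 2 m, τ = 98.1 × 2 = 196.2 N·m counterclockwise.
Box: 15 × 9.81 = 147.2 N down at 4.7 m → arm 0.1 m, τ = 147.2 × 0.1 = 14.72 N·m clockwise.
Net moment of existing loads = 181.5 N·m counterclockwise.
The sandbag weighs 18 × 9.81 = 176.6 N and must supply an equal clockwise moment, so its lever arm about the knife-edge support is 181.5 / 176.6 = 1.03 m.
That puts it at 4.6 + 1.03 = 5.63 m from the left end.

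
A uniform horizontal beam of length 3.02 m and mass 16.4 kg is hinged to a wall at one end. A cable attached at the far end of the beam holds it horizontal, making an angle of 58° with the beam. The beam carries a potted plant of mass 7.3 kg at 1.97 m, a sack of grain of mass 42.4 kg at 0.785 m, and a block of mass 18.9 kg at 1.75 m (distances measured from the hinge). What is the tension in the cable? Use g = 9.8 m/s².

T ≈ 404 N

Take moments about the hinge.
Beam weight: 16.4 × 9.8 = 160.7 N down at 1.51 m → arm 1.51 m, τ = 160.7 × 1.51 = 242.7 N·m clockwise.
Potted plant: 7.3 × 9.8 = 71.54 N down at 1.97 m → arm 1.97 m, τ = 71.54 × 1.97 = 140.9 N·m clockwise.
Sack of grain: 42.4 × 9.8 = 415.5 N down at 0.785 m → arm 0.785 m, τ = 415.5 × 0.785 = 326.2 N·m clockwise.
Block: 18.9 × 9.8 = 185.2 N down at 1.75 m → arm 1.75 m, τ = 185.2 × 1.75 = 324.1 N·m clockwise.
Total clockwise load moment = 1034 N·m.
The cable tension T acts at 3.02 m; only its component perpendicular to the beam, T sinθ, produces torque. sin 58° = 0.848.
Στ = 0 ⇒ T × 3.02 × 0.848 = 1034 ⇒ T = 1034 / 2.561 = 404 N.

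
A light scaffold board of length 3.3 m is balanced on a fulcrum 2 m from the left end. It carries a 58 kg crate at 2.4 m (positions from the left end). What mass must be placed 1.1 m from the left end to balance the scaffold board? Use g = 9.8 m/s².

m ≈ 25.8 kg

Taking torques about the fulcrum (at 2 m from the left end):
Crate: 58 × 9.8 = 568.4 N down at 2.4 m → arm 0.4 m, τ = 568.4 × 0.4 = 227.4 N·m clockwise.
Net moment of known loads = 227.4 N·m clockwise.
An unknown mass m at 1.1 m has arm 0.9 m; its moment is m·g·0.9 counterclockwise.
For rotational equilibrium, m × 9.8 × 0.9 = 227.4, so m = 227.4 / (9.8 × 0.9) = 25.8 kg.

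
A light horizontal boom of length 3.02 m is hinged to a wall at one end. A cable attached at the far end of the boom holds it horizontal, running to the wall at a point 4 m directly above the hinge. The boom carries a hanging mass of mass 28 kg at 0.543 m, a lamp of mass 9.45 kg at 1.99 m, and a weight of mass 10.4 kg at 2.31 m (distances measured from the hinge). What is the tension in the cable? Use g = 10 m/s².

T ≈ 241 N

Sum moments about the hinge (the unknown hinge reaction has zero arm there).
Hanging mass: 28 × 10 = 280 N down at 0.543 m → arm 0.543 m, τ = 280 × 0.543 = 152 N·m clockwise.
Lamp: 9.45 × 10 = 94.5 N down at 1.99 m → arm 1.99 m, τ = 94.5 × 1.99 = 188.1 N·m clockwise.
Weight: 10.4 × 10 = 104 N down at 2.31 m → arm 2.31 m, τ = 104 × 2.31 = 240.2 N·m clockwise.
Total clockwise load moment = 580.3 N·m.
The cable tension T acts at 3.02 m; only its component perpendicular to the boom, T sinθ, produces torque. sinθ = h/√(h²+d²) = 4/√(4²+3.02²) = 0.7981.
Setting net torque to zero: T × 3.02 × 0.7981 = 580.3 → T = 580.3 / 2.41 = 241 N.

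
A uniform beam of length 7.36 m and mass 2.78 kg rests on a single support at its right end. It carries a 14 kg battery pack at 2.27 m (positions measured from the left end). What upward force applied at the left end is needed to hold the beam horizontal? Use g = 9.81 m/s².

Sum moments about the right end (the unknown pivot reaction has zero arm there).
Beam weight: 2.78 × 9.81 = 27.27 N down at 3.68 m → arm 3.68 m, τ = 27.27 × 3.68 = 100.4 N·m counterclockwise.
Battery pack: 14 × 9.81 = 137.3 N down at 2.27 m → arm 5.09 m, τ = 137.3 × 5.09 = 698.9 N·m counterclockwise.
Net moment of the loads = 799.3 N·m counterclockwise.
The upward force F acts at the left end, arm 7.36 m, giving F × 7.36 clockwise.
Στ = 0 ⇒ F × 7.36 = 799.3 ⇒ F = 799.3 / 7.36 = 109 N.

F ≈ 109 N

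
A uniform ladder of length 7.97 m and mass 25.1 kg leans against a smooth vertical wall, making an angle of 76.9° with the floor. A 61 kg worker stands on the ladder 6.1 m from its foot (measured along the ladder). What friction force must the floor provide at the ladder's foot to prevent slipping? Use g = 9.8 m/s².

Sum moments about the foot of the ladder (the floor normal and friction both act there and drop out).
Ladder weight 25.1×9.8 = 246 N acts at 3.985 m along the ladder; its horizontal arm is 3.985·cos76.9° = 0.9032 m → τ = 222.2 N·m clockwise.
Worker: 61×9.8 = 597.8 N at 6.1 m → arm 1.383 m → τ = 826.8 N·m clockwise.
Wall normal N acts horizontally at the top; its moment arm is the height L sinθ = 7.97·sin76.9° = 7.763 m, counterclockwise.
For rotational equilibrium, N × 7.763 = 1049, so N = 135 N.
ΣFx = 0: friction at the foot balances the wall's push, so f = N_wall = 135 N.

f ≈ 135 N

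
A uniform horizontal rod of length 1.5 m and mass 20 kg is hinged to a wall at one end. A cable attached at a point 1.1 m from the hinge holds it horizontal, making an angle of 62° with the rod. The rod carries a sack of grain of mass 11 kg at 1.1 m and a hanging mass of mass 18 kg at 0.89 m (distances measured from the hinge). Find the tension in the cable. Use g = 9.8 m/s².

About the hinge:
Beam weight: 20 × 9.8 = 196 N down at 0.75 m → arm 0.75 m, τ = 196 × 0.75 = 147 N·m clockwise.
Sack of grain: 11 × 9.8 = 107.8 N down at 1.1 m → arm 1.1 m, τ = 107.8 × 1.1 = 118.6 N·m clockwise.
Hanging mass: 18 × 9.8 = 176.4 N down at 0.89 m → arm 0.89 m, τ = 176.4 × 0.89 = 157 N·m clockwise.
Total clockwise load moment = 422.6 N·m.
The cable tension T acts at 1.1 m; only its component perpendicular to the rod, T sinθ, produces torque. sin 62° = 0.8829.
Balancing moments: T × 1.1 × 0.8829 = 422.6, giving T = 422.6 / 0.9712 = 435 N.

T ≈ 435 N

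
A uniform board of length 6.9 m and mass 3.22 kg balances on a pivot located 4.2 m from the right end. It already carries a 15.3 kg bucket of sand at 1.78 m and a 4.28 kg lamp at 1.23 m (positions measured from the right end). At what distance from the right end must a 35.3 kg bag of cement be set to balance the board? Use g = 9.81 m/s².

x ≈ 5.68 m from the right end

Taking torques about the pivot (at 4.2 m from the right end):
Beam weight: 3.22 × 9.81 = 31.59 N down at 3.45 m → arm 0.75 m, τ = 31.59 × 0.75 = 23.69 N·m clockwise.
Bucket of sand: 15.3 × 9.81 = 150.1 N down at 1.78 m → arm 2.42 m, τ = 150.1 × 2.42 = 363.2 N·m clockwise.
Lamp: 4.28 × 9.81 = 41.99 N down at 1.23 m → arm 2.97 m, τ = 41.99 × 2.97 = 124.7 N·m clockwise.
Net moment of existing loads = 511.6 N·m clockwise.
The bag of cement weighs 35.3 × 9.81 = 346.3 N and must supply an equal counterclockwise moment, so its lever arm about the pivot is 511.6 / 346.3 = 1.48 m.
That puts it at 4.2 + 1.48 = 5.68 m from the right end.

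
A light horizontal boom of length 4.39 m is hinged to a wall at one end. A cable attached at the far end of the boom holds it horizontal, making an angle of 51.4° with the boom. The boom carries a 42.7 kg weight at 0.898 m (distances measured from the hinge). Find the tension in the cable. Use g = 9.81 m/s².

About the hinge:
Weight: 42.7 × 9.81 = 418.9 N down at 0.898 m → arm 0.898 m, τ = 418.9 × 0.898 = 376.2 N·m clockwise.
Total clockwise load moment = 376.2 N·m.
The cable tension T acts at 4.39 m; only its component perpendicular to the boom, T sinθ, produces torque. sin 51.4° = 0.7815.
Setting net torque to zero: T × 4.39 × 0.7815 = 376.2 → T = 376.2 / 3.431 = 110 N.

T ≈ 110 N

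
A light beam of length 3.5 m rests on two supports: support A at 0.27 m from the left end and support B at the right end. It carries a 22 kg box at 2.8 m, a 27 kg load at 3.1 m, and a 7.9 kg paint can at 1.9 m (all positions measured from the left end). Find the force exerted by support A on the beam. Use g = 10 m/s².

R_A ≈ 120 N

Taking torques about support B:
Box: 22 × 10 = 220 N down at 2.8 m → arm 0.7 m, τ = 220 × 0.7 = 154 N·m counterclockwise.
Load: 27 × 10 = 270 N down at 3.1 m → arm 0.4 m, τ = 270 × 0.4 = 108 N·m counterclockwise.
Paint can: 7.9 × 10 = 79 N down at 1.9 m → arm 1.6 m, τ = 79 × 1.6 = 126.4 N·m counterclockwise.
Net load moment about support B = 388.4 N·m counterclockwise.
Reaction R at support A is upward at 0.27 m, arm 3.23 m → moment R × 3.23 clockwise.
Setting net torque to zero: R × 3.23 = 388.4 → R = 120 N.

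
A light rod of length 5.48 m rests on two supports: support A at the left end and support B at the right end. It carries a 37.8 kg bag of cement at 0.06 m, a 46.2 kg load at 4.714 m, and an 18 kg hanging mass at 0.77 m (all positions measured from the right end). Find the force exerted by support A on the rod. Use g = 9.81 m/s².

R_A ≈ 419 N

Choose support B as the axis so its reaction then has zero moment arm.
Bag of cement: 37.8 × 9.81 = 370.8 N down at 0.06 m → arm 0.06 m, τ = 370.8 × 0.06 = 22.25 N·m counterclockwise.
Load: 46.2 × 9.81 = 453.2 N down at 4.714 m → arm 4.714 m, τ = 453.2 × 4.714 = 2136 N·m counterclockwise.
Hanging mass: 18 × 9.81 = 176.6 N down at 0.77 m → arm 0.77 m, τ = 176.6 × 0.77 = 136 N·m counterclockwise.
Net load moment about support B = 2294 N·m counterclockwise.
Reaction R at support A is upward at 5.48 m, arm 5.48 m → moment R × 5.48 clockwise.
For rotational equilibrium, R × 5.48 = 2294, so R = 419 N.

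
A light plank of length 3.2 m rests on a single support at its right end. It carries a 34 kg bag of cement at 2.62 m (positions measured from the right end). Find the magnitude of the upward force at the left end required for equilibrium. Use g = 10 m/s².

Take moments about the right end.
Bag of cement: 34 × 10 = 340 N down at 2.62 m → arm 2.62 m, τ = 340 × 2.62 = 890.8 N·m counterclockwise.
Net moment of the loads = 890.8 N·m counterclockwise.
The upward force F acts at the left end, arm 3.2 m, giving F × 3.2 clockwise.
For rotational equilibrium, F × 3.2 = 890.8, so F = 890.8 / 3.2 = 278 N.

F ≈ 278 N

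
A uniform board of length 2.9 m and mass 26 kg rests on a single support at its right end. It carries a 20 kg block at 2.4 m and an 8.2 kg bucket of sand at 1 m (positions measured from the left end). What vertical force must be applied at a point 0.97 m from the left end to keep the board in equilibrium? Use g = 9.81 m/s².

F ≈ 322 N

Choose the right end as the axis so the unknown pivot reaction has zero arm there.
Beam weight: 26 × 9.81 = 255.1 N down at 1.45 m → arm 1.45 m, τ = 255.1 × 1.45 = 369.9 N·m counterclockwise.
Block: 20 × 9.81 = 196.2 N down at 2.4 m → arm 0.5 m, τ = 196.2 × 0.5 = 98.1 N·m counterclockwise.
Bucket of sand: 8.2 × 9.81 = 80.44 N down at 1 m → arm 1.9 m, τ = 80.44 × 1.9 = 152.8 N·m counterclockwise.
Net moment of the loads = 620.8 N·m counterclockwise.
The upward force F acts at a point 0.97 m from the left end, arm 1.93 m, giving F × 1.93 clockwise.
For rotational equilibrium, F × 1.93 = 620.8, so F = 620.8 / 1.93 = 322 N.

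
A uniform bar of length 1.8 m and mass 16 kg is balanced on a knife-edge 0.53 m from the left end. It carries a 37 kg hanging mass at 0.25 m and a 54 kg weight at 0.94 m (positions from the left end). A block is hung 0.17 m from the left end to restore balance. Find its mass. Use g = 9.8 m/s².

Sum moments about the knife-edge (at 0.53 m from the left end) (the support reaction has zero arm there).
Beam weight: 16 × 9.8 = 156.8 N down at 0.9 m → arm 0.37 m, τ = 156.8 × 0.37 = 58.02 N·m clockwise.
Hanging mass: 37 × 9.8 = 362.6 N down at 0.25 m → arm 0.28 m, τ = 362.6 × 0.28 = 101.5 N·m counterclockwise.
Weight: 54 × 9.8 = 529.2 N down at 0.94 m → arm 0.41 m, τ = 529.2 × 0.41 = 217 N·m clockwise.
Net moment of known loads = 173.5 N·m clockwise.
An unknown mass m at 0.17 m has arm 0.36 m; its moment is m·g·0.36 counterclockwise.
Balancing moments: m × 9.8 × 0.36 = 173.5, giving m = 173.5 / (9.8 × 0.36) = 49.2 kg.

m ≈ 49.2 kg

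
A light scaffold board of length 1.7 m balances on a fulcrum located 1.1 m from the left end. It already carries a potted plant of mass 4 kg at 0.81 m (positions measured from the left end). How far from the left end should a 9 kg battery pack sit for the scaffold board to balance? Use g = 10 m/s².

Take moments about the fulcrum (at 1.1 m from the left end).
Potted plant: 4 × 10 = 40 N down at 0.81 m → arm 0.29 m, τ = 40 × 0.29 = 11.6 N·m counterclockwise.
Net moment of existing loads = 11.6 N·m counterclockwise.
The battery pack weighs 9 × 10 = 90 N and must supply an equal clockwise moment, so its lever arm about the fulcrum is 11.6 / 90 = 0.129 m.
That puts it at 1.1 + 0.129 = 1.23 m from the left end.

x ≈ 1.23 m from the left end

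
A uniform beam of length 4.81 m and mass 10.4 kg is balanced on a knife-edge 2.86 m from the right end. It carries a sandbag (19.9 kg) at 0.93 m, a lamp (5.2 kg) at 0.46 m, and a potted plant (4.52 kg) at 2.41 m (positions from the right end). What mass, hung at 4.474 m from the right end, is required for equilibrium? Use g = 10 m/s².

m ≈ 35.7 kg

Taking torques about the knife-edge (at 2.86 m from the right end):
Beam weight: 10.4 × 10 = 104 N down at 2.405 m → arm 0.455 m, τ = 104 × 0.455 = 47.32 N·m clockwise.
Sandbag: 19.9 × 10 = 199 N down at 0.93 m → arm 1.93 m, τ = 199 × 1.93 = 384.1 N·m clockwise.
Lamp: 5.2 × 10 = 52 N down at 0.46 m → arm 2.4 m, τ = 52 × 2.4 = 124.8 N·m clockwise.
Potted plant: 4.52 × 10 = 45.2 N down at 2.41 m → arm 0.45 m, τ = 45.2 × 0.45 = 20.34 N·m clockwise.
Net moment of known loads = 576.6 N·m clockwise.
An unknown mass m at 4.474 m has arm 1.614 m; its moment is m·g·1.614 counterclockwise.
Στ = 0 ⇒ m × 10 × 1.614 = 576.6 ⇒ m = 576.6 / (10 × 1.614) = 35.7 kg.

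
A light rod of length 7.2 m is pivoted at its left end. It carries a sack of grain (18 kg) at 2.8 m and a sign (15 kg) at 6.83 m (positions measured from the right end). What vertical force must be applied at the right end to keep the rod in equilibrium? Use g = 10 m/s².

Choose the left end as the axis so the unknown pivot reaction has zero arm there.
Sack of grain: 18 × 10 = 180 N down at 2.8 m → arm 4.4 m, τ = 180 × 4.4 = 792 N·m clockwise.
Sign: 15 × 10 = 150 N down at 6.83 m → arm 0.37 m, τ = 150 × 0.37 = 55.5 N·m clockwise.
Net moment of the loads = 847.5 N·m clockwise.
The upward force F acts at the right end, arm 7.2 m, giving F × 7.2 counterclockwise.
Στ = 0 ⇒ F × 7.2 = 847.5 ⇒ F = 847.5 / 7.2 = 118 N.

F ≈ 118 N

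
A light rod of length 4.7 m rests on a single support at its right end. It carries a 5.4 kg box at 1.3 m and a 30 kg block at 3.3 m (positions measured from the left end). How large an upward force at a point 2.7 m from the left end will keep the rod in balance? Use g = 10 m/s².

Choose the right end as the axis so the unknown pivot reaction has zero arm there.
Box: 5.4 × 10 = 54 N down at 1.3 m → arm 3.4 m, τ = 54 × 3.4 = 183.6 N·m counterclockwise.
Block: 30 × 10 = 300 N down at 3.3 m → arm 1.4 m, τ = 300 × 1.4 = 420 N·m counterclockwise.
Net moment of the loads = 603.6 N·m counterclockwise.
The upward force F acts at a point 2.7 m from the left end, arm 2 m, giving F × 2 clockwise.
Balancing moments: F × 2 = 603.6, giving F = 603.6 / 2 = 302 N.

F ≈ 302 N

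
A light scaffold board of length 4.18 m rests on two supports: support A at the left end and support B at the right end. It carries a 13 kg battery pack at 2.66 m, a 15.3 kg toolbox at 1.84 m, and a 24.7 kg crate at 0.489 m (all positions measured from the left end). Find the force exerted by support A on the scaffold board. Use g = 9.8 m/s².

R_A ≈ 344 N

About support B:
Battery pack: 13 × 9.8 = 127.4 N down at 2.66 m → arm 1.52 m, τ = 127.4 × 1.52 = 193.6 N·m counterclockwise.
Toolbox: 15.3 × 9.8 = 149.9 N down at 1.84 m → arm 2.34 m, τ = 149.9 × 2.34 = 350.8 N·m counterclockwise.
Crate: 24.7 × 9.8 = 242.1 N down at 0.489 m → arm 3.691 m, τ = 242.1 × 3.691 = 893.6 N·m counterclockwise.
Net load moment about support B = 1438 N·m counterclockwise.
Reaction R at support A is upward at 0 m, arm 4.18 m → moment R × 4.18 clockwise.
Setting net torque to zero: R × 4.18 = 1438 → R = 344 N.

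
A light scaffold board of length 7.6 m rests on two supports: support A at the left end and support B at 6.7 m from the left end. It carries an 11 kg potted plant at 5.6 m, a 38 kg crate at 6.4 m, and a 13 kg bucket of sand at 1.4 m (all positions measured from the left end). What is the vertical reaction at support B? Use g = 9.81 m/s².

Taking torques about support A:
Potted plant: 11 × 9.81 = 107.9 N down at 5.6 m → arm 5.6 m, τ = 107.9 × 5.6 = 604.2 N·m clockwise.
Crate: 38 × 9.81 = 372.8 N down at 6.4 m → arm 6.4 m, τ = 372.8 × 6.4 = 2386 N·m clockwise.
Bucket of sand: 13 × 9.81 = 127.5 N down at 1.4 m → arm 1.4 m, τ = 127.5 × 1.4 = 178.5 N·m clockwise.
Net load moment about support A = 3169 N·m clockwise.
Reaction R at support B is upward at 6.7 m, arm 6.7 m → moment R × 6.7 counterclockwise.
For rotational equilibrium, R × 6.7 = 3169, so R = 473 N.

R_B ≈ 473 N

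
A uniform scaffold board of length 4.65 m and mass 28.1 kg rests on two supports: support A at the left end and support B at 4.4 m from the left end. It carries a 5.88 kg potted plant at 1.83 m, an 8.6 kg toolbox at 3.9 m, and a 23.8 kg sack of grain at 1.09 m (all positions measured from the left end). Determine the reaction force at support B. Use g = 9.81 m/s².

R_B ≈ 302 N

Sum moments about support A (its reaction then has zero moment arm).
Beam weight: 28.1 × 9.81 = 275.7 N down at 2.325 m → arm 2.325 m, τ = 275.7 × 2.325 = 641 N·m clockwise.
Potted plant: 5.88 × 9.81 = 57.68 N down at 1.83 m → arm 1.83 m, τ = 57.68 × 1.83 = 105.6 N·m clockwise.
Toolbox: 8.6 × 9.81 = 84.37 N down at 3.9 m → arm 3.9 m, τ = 84.37 × 3.9 = 329 N·m clockwise.
Sack of grain: 23.8 × 9.81 = 233.5 N down at 1.09 m → arm 1.09 m, τ = 233.5 × 1.09 = 254.5 N·m clockwise.
Net load moment about support A = 1330 N·m clockwise.
Reaction R at support B is upward at 4.4 m, arm 4.4 m → moment R × 4.4 counterclockwise.
Balancing moments: R × 4.4 = 1330, giving R = 302 N.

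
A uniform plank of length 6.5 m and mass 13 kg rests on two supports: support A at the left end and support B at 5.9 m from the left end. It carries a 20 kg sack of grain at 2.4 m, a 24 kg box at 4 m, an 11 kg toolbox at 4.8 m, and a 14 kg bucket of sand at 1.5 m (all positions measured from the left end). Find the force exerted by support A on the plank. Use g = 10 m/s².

R_A ≈ 379 N

Choose support B as the axis so its reaction then has zero moment arm.
Beam weight: 13 × 10 = 130 N down at 3.25 m → arm 2.65 m, τ = 130 × 2.65 = 344.5 N·m counterclockwise.
Sack of grain: 20 × 10 = 200 N down at 2.4 m → arm 3.5 m, τ = 200 × 3.5 = 700 N·m counterclockwise.
Box: 24 × 10 = 240 N down at 4 m → arm 1.9 m, τ = 240 × 1.9 = 456 N·m counterclockwise.
Toolbox: 11 × 10 = 110 N down at 4.8 m → arm 1.1 m, τ = 110 × 1.1 = 121 N·m counterclockwise.
Bucket of sand: 14 × 10 = 140 N down at 1.5 m → arm 4.4 m, τ = 140 × 4.4 = 616 N·m counterclockwise.
Net load moment about support B = 2238 N·m counterclockwise.
Reaction R at support A is upward at 0 m, arm 5.9 m → moment R × 5.9 clockwise.
Setting net torque to zero: R × 5.9 = 2238 → R = 379 N.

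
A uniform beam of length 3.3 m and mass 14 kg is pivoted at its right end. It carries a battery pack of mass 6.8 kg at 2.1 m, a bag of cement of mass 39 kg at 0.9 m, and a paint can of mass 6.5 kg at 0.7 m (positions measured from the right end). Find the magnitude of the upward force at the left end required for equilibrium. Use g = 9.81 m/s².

Taking torques about the right end:
Beam weight: 14 × 9.81 = 137.3 N down at 1.65 m → arm 1.65 m, τ = 137.3 × 1.65 = 226.5 N·m counterclockwise.
Battery pack: 6.8 × 9.81 = 66.71 N down at 2.1 m → arm 2.1 m, τ = 66.71 × 2.1 = 140.1 N·m counterclockwise.
Bag of cement: 39 × 9.81 = 382.6 N down at 0.9 m → arm 0.9 m, τ = 382.6 × 0.9 = 344.3 N·m counterclockwise.
Paint can: 6.5 × 9.81 = 63.77 N down at 0.7 m → arm 0.7 m, τ = 63.77 × 0.7 = 44.64 N·m counterclockwise.
Net moment of the loads = 755.5 N·m counterclockwise.
The upward force F acts at the left end, arm 3.3 m, giving F × 3.3 clockwise.
Balancing moments: F × 3.3 = 755.5, giving F = 755.5 / 3.3 = 229 N.

F ≈ 229 N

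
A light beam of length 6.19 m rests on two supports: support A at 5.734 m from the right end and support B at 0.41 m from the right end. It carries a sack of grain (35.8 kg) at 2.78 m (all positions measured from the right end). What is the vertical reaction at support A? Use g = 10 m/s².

R_A ≈ 159 N

Taking torques about support B:
Sack of grain: 35.8 × 10 = 358 N down at 2.78 m → arm 2.37 m, τ = 358 × 2.37 = 848.5 N·m counterclockwise.
Net load moment about support B = 848.5 N·m counterclockwise.
Reaction R at support A is upward at 5.734 m, arm 5.324 m → moment R × 5.324 clockwise.
Στ = 0 ⇒ R × 5.324 = 848.5 ⇒ R = 159 N.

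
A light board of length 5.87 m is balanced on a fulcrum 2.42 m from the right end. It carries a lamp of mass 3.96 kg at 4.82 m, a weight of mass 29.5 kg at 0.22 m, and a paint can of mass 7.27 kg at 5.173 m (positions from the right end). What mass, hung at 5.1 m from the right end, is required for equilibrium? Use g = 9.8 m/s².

Taking torques about the fulcrum (at 2.42 m from the right end):
Lamp: 3.96 × 9.8 = 38.81 N down at 4.82 m → arm 2.4 m, τ = 38.81 × 2.4 = 93.14 N·m counterclockwise.
Weight: 29.5 × 9.8 = 289.1 N down at 0.22 m → arm 2.2 m, τ = 289.1 × 2.2 = 636 N·m clockwise.
Paint can: 7.27 × 9.8 = 71.25 N down at 5.173 m → arm 2.753 m, τ = 71.25 × 2.753 = 196.2 N·m counterclockwise.
Net moment of known loads = 346.7 N·m clockwise.
An unknown mass m at 5.1 m has arm 2.68 m; its moment is m·g·2.68 counterclockwise.
Στ = 0 ⇒ m × 9.8 × 2.68 = 346.7 ⇒ m = 346.7 / (9.8 × 2.68) = 13.2 kg.

m ≈ 13.2 kg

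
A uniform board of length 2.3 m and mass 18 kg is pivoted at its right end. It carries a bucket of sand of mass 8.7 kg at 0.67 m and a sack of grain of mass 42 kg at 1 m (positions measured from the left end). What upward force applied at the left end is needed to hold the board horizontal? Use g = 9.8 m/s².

Sum moments about the right end (the unknown pivot reaction has zero arm there).
Beam weight: 18 × 9.8 = 176.4 N down at 1.15 m → arm 1.15 m, τ = 176.4 × 1.15 = 202.9 N·m counterclockwise.
Bucket of sand: 8.7 × 9.8 = 85.26 N down at 0.67 m → arm 1.63 m, τ = 85.26 × 1.63 = 139 N·m counterclockwise.
Sack of grain: 42 × 9.8 = 411.6 N down at 1 m → arm 1.3 m, τ = 411.6 × 1.3 = 535.1 N·m counterclockwise.
Net moment of the loads = 877 N·m counterclockwise.
The upward force F acts at the left end, arm 2.3 m, giving F × 2.3 clockwise.
Balancing moments: F × 2.3 = 877, giving F = 877 / 2.3 = 381 N.

F ≈ 381 N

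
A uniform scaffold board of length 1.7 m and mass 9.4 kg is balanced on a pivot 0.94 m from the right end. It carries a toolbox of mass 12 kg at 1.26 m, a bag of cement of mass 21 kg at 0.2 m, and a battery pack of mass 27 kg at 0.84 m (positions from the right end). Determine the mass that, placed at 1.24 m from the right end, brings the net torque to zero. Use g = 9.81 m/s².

Taking torques about the pivot (at 0.94 m from the right end):
Beam weight: 9.4 × 9.81 = 92.21 N down at 0.85 m → arm 0.09 m, τ = 92.21 × 0.09 = 8.299 N·m clockwise.
Toolbox: 12 × 9.81 = 117.7 N down at 1.26 m → arm 0.32 m, τ = 117.7 × 0.32 = 37.66 N·m counterclockwise.
Bag of cement: 21 × 9.81 = 206 N down at 0.2 m → arm 0.74 m, τ = 206 × 0.74 = 152.4 N·m clockwise.
Battery pack: 27 × 9.81 = 264.9 N down at 0.84 m → arm 0.1 m, τ = 264.9 × 0.1 = 26.49 N·m clockwise.
Net moment of known loads = 149.5 N·m clockwise.
An unknown mass m at 1.24 m has arm 0.3 m; its moment is m·g·0.3 counterclockwise.
For rotational equilibrium, m × 9.81 × 0.3 = 149.5, so m = 149.5 / (9.81 × 0.3) = 50.8 kg.

m ≈ 50.8 kg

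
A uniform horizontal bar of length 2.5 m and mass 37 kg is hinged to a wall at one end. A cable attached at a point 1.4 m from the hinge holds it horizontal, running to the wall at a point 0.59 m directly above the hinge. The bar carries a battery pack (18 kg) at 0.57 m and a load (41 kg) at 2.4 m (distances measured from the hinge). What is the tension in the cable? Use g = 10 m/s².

Sum moments about the hinge (the unknown hinge reaction has zero arm there).
Beam weight: 37 × 10 = 370 N down at 1.25 m → arm 1.25 m, τ = 370 × 1.25 = 462.5 N·m clockwise.
Battery pack: 18 × 10 = 180 N down at 0.57 m → arm 0.57 m, τ = 180 × 0.57 = 102.6 N·m clockwise.
Load: 41 × 10 = 410 N down at 2.4 m → arm 2.4 m, τ = 410 × 2.4 = 984 N·m clockwise.
Total clockwise load moment = 1549 N·m.
The cable tension T acts at 1.4 m; only its component perpendicular to the bar, T sinθ, produces torque. sinθ = h/√(h²+d²) = 0.59/√(0.59²+1.4²) = 0.3884.
For rotational equilibrium, T × 1.4 × 0.3884 = 1549, so T = 1549 / 0.5438 = 2850 N.

T ≈ 2850 N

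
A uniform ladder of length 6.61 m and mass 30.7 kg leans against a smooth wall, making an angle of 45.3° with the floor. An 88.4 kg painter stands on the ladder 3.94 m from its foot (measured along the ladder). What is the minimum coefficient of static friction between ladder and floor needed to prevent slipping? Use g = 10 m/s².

Take moments about the foot of the ladder.
Ladder weight 30.7×10 = 307 N acts at 3.305 m along the ladder; its horizontal arm is 3.305·cos45.3° = 2.325 m → τ = 713.8 N·m clockwise.
Painter: 88.4×10 = 884 N at 3.94 m → arm 2.771 m → τ = 2450 N·m clockwise.
Wall normal N acts horizontally at the top; its moment arm is the height L sinθ = 6.61·sin45.3° = 4.698 m, counterclockwise.
Balancing moments: N × 4.698 = 3164, giving N = 673.5 N.
ΣFx = 0 ⇒ f = N_wall = 673.5 N. ΣFy = 0 ⇒ N_floor = 1191 N.
μ_min = f / N_floor = 673.5 / 1191 = 0.565.

μ_min ≈ 0.565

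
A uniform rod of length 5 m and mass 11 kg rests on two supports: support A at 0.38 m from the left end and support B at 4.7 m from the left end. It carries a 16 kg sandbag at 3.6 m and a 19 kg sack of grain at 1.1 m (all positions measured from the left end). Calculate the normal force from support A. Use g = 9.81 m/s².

R_A ≈ 250 N

Sum moments about support B (its reaction then has zero moment arm).
Beam weight: 11 × 9.81 = 107.9 N down at 2.5 m → arm 2.2 m, τ = 107.9 × 2.2 = 237.4 N·m counterclockwise.
Sandbag: 16 × 9.81 = 157 N down at 3.6 m → arm 1.1 m, τ = 157 × 1.1 = 172.7 N·m counterclockwise.
Sack of grain: 19 × 9.81 = 186.4 N down at 1.1 m → arm 3.6 m, τ = 186.4 × 3.6 = 671 N·m counterclockwise.
Net load moment about support B = 1081 N·m counterclockwise.
Reaction R at support A is upward at 0.38 m, arm 4.32 m → moment R × 4.32 clockwise.
Setting net torque to zero: R × 4.32 = 1081 → R = 250 N.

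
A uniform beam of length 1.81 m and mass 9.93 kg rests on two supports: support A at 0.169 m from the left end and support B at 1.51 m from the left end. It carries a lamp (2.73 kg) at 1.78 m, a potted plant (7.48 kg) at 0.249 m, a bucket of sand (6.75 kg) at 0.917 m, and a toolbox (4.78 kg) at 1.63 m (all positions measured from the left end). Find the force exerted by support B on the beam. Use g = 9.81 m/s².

R_B ≈ 178 N

Sum moments about support A (its reaction then has zero moment arm).
Beam weight: 9.93 × 9.81 = 97.41 N down at 0.905 m → arm 0.736 m, τ = 97.41 × 0.736 = 71.69 N·m clockwise.
Lamp: 2.73 × 9.81 = 26.78 N down at 1.78 m → arm 1.611 m, τ = 26.78 × 1.611 = 43.14 N·m clockwise.
Potted plant: 7.48 × 9.81 = 73.38 N down at 0.249 m → arm 0.08 m, τ = 73.38 × 0.08 = 5.87 N·m clockwise.
Bucket of sand: 6.75 × 9.81 = 66.22 N down at 0.917 m → arm 0.748 m, τ = 66.22 × 0.748 = 49.53 N·m clockwise.
Toolbox: 4.78 × 9.81 = 46.89 N down at 1.63 m → arm 1.461 m, τ = 46.89 × 1.461 = 68.51 N·m clockwise.
Net load moment about support A = 238.7 N·m clockwise.
Reaction R at support B is upward at 1.51 m, arm 1.341 m → moment R × 1.341 counterclockwise.
Στ = 0 ⇒ R × 1.341 = 238.7 ⇒ R = 178 N.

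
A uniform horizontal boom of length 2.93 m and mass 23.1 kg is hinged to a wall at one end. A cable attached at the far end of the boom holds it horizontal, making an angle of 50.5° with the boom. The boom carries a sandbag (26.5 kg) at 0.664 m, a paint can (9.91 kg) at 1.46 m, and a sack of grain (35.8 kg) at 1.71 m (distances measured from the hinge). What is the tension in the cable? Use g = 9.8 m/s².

Choose the hinge as the axis so the unknown hinge reaction has zero arm there.
Beam weight: 23.1 × 9.8 = 226.4 N down at 1.465 m → arm 1.465 m, τ = 226.4 × 1.465 = 331.7 N·m clockwise.
Sandbag: 26.5 × 9.8 = 259.7 N down at 0.664 m → arm 0.664 m, τ = 259.7 × 0.664 = 172.4 N·m clockwise.
Paint can: 9.91 × 9.8 = 97.12 N down at 1.46 m → arm 1.46 m, τ = 97.12 × 1.46 = 141.8 N·m clockwise.
Sack of grain: 35.8 × 9.8 = 350.8 N down at 1.71 m → arm 1.71 m, τ = 350.8 × 1.71 = 599.9 N·m clockwise.
Total clockwise load moment = 1246 N·m.
The cable tension T acts at 2.93 m; only its component perpendicular to the boom, T sinθ, produces torque. sin 50.5° = 0.7716.
For rotational equilibrium, T × 2.93 × 0.7716 = 1246, so T = 1246 / 2.261 = 551 N.

T ≈ 551 N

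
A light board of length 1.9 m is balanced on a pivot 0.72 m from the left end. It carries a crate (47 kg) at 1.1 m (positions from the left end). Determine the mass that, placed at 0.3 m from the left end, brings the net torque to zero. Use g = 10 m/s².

About the pivot (at 0.72 m from the left end):
Crate: 47 × 10 = 470 N down at 1.1 m → arm 0.38 m, τ = 470 × 0.38 = 178.6 N·m clockwise.
Net moment of known loads = 178.6 N·m clockwise.
An unknown mass m at 0.3 m has arm 0.42 m; its moment is m·g·0.42 counterclockwise.
Setting net torque to zero: m × 10 × 0.42 = 178.6 → m = 178.6 / (10 × 0.42) = 42.5 kg.

m ≈ 42.5 kg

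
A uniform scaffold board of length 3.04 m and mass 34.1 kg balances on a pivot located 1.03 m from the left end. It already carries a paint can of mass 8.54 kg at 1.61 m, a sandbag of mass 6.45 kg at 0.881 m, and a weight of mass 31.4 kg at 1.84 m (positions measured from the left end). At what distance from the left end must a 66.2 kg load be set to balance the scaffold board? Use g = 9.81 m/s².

Taking torques about the pivot (at 1.03 m from the left end):
Beam weight: 34.1 × 9.81 = 334.5 N down at 1.52 m → arm 0.49 m, τ = 334.5 × 0.49 = 163.9 N·m clockwise.
Paint can: 8.54 × 9.81 = 83.78 N down at 1.61 m → arm 0.58 m, τ = 83.78 × 0.58 = 48.59 N·m clockwise.
Sandbag: 6.45 × 9.81 = 63.27 N down at 0.881 m → arm 0.149 m, τ = 63.27 × 0.149 = 9.427 N·m counterclockwise.
Weight: 31.4 × 9.81 = 308 N down at 1.84 m → arm 0.81 m, τ = 308 × 0.81 = 249.5 N·m clockwise.
Net moment of existing loads = 452.6 N·m clockwise.
The load weighs 66.2 × 9.81 = 649.4 N and must supply an equal counterclockwise moment, so its lever arm about the pivot is 452.6 / 649.4 = 0.697 m.
That puts it at 1.03 − 0.697 = 0.333 m from the left end.

x ≈ 0.333 m from the left end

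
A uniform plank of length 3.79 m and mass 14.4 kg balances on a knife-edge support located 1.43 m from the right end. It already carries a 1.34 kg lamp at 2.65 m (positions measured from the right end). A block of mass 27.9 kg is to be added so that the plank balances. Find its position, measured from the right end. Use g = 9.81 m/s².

Taking torques about the knife-edge support (at 1.43 m from the right end):
Beam weight: 14.4 × 9.81 = 141.3 N down at 1.895 m → arm 0.465 m, τ = 141.3 × 0.465 = 65.7 N·m counterclockwise.
Lamp: 1.34 × 9.81 = 13.15 N down at 2.65 m → arm 1.22 m, τ = 13.15 × 1.22 = 16.04 N·m counterclockwise.
Net moment of existing loads = 81.74 N·m counterclockwise.
The block weighs 27.9 × 9.81 = 273.7 N and must supply an equal clockwise moment, so its lever arm about the knife-edge support is 81.74 / 273.7 = 0.299 m.
That puts it at 1.43 − 0.299 = 1.13 m from the right end.

x ≈ 1.13 m from the right end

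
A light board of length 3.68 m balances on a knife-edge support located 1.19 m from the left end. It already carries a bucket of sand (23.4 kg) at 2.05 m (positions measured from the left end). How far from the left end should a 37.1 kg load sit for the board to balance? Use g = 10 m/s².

x ≈ 0.648 m from the left end

Choose the knife-edge support (at 1.19 m from the left end) as the axis so the support reaction has zero arm there.
Bucket of sand: 23.4 × 10 = 234 N down at 2.05 m → arm 0.86 m, τ = 234 × 0.86 = 201.2 N·m clockwise.
Net moment of existing loads = 201.2 N·m clockwise.
The load weighs 37.1 × 10 = 371 N and must supply an equal counterclockwise moment, so its lever arm about the knife-edge support is 201.2 / 371 = 0.542 m.
That puts it at 1.19 − 0.542 = 0.648 m from the left end.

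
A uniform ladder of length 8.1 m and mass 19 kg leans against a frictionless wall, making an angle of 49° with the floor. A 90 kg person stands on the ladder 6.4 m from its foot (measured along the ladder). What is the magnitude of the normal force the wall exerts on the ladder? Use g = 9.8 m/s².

N_wall ≈ 687 N

Take moments about the foot of the ladder.
Ladder weight 19×9.8 = 186.2 N acts at 4.05 m along the ladder; its horizontal arm is 4.05·cos49° = 2.657 m → τ = 494.7 N·m clockwise.
Person: 90×9.8 = 882 N at 6.4 m → arm 4.199 m → τ = 3704 N·m clockwise.
Wall normal N acts horizontally at the top; its moment arm is the height L sinθ = 8.1·sin49° = 6.113 m, counterclockwise.
Setting net torque to zero: N × 6.113 = 4199 → N = 687 N.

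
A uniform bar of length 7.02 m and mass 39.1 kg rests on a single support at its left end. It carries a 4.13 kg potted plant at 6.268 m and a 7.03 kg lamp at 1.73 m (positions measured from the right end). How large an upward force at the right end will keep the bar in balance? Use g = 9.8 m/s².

F ≈ 248 N

Choose the left end as the axis so the unknown pivot reaction has zero arm there.
Beam weight: 39.1 × 9.8 = 383.2 N down at 3.51 m → arm 3.51 m, τ = 383.2 × 3.51 = 1345 N·m clockwise.
Potted plant: 4.13 × 9.8 = 40.47 N down at 6.268 m → arm 0.752 m, τ = 40.47 × 0.752 = 30.43 N·m clockwise.
Lamp: 7.03 × 9.8 = 68.89 N down at 1.73 m → arm 5.29 m, τ = 68.89 × 5.29 = 364.4 N·m clockwise.
Net moment of the loads = 1740 N·m clockwise.
The upward force F acts at the right end, arm 7.02 m, giving F × 7.02 counterclockwise.
For rotational equilibrium, F × 7.02 = 1740, so F = 1740 / 7.02 = 248 N.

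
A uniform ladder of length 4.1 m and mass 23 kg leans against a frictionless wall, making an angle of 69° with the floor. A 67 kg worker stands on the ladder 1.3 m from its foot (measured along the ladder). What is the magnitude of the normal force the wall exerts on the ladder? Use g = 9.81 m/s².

N_wall ≈ 123 N

About the foot of the ladder:
Ladder weight 23×9.81 = 225.6 N acts at 2.05 m along the ladder; its horizontal arm is 2.05·cos69° = 0.7347 m → τ = 165.7 N·m clockwise.
Worker: 67×9.81 = 657.3 N at 1.3 m → arm 0.4659 m → τ = 306.2 N·m clockwise.
Wall normal N acts horizontally at the top; its moment arm is the height L sinθ = 4.1·sin69° = 3.828 m, counterclockwise.
Balancing moments: N × 3.828 = 471.9, giving N = 123 N.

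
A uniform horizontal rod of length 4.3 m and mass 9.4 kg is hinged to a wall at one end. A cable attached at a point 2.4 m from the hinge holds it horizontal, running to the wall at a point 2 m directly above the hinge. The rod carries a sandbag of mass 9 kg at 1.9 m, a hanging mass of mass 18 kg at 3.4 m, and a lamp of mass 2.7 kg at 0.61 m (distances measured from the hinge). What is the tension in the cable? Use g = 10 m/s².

T ≈ 652 N

Taking torques about the hinge:
Beam weight: 9.4 × 10 = 94 N down at 2.15 m → arm 2.15 m, τ = 94 × 2.15 = 202.1 N·m clockwise.
Sandbag: 9 × 10 = 90 N down at 1.9 m → arm 1.9 m, τ = 90 × 1.9 = 171 N·m clockwise.
Hanging mass: 18 × 10 = 180 N down at 3.4 m → arm 3.4 m, τ = 180 × 3.4 = 612 N·m clockwise.
Lamp: 2.7 × 10 = 27 N down at 0.61 m → arm 0.61 m, τ = 27 × 0.61 = 16.47 N·m clockwise.
Total clockwise load moment = 1002 N·m.
The cable tension T acts at 2.4 m; only its component perpendicular to the rod, T sinθ, produces torque. sinθ = h/√(h²+d²) = 2/√(2²+2.4²) = 0.6402.
For rotational equilibrium, T × 2.4 × 0.6402 = 1002, so T = 1002 / 1.536 = 652 N.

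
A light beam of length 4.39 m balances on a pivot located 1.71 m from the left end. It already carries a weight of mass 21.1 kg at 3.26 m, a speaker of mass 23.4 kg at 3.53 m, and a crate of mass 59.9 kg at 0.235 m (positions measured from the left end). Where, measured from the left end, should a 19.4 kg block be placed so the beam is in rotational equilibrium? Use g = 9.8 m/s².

x ≈ 2.38 m from the left end

Sum moments about the pivot (at 1.71 m from the left end) (the support reaction has zero arm there).
Weight: 21.1 × 9.8 = 206.8 N down at 3.26 m → arm 1.55 m, τ = 206.8 × 1.55 = 320.5 N·m clockwise.
Speaker: 23.4 × 9.8 = 229.3 N down at 3.53 m → arm 1.82 m, τ = 229.3 × 1.82 = 417.3 N·m clockwise.
Crate: 59.9 × 9.8 = 587 N down at 0.235 m → arm 1.475 m, τ = 587 × 1.475 = 865.8 N·m counterclockwise.
Net moment of existing loads = 128 N·m counterclockwise.
The block weighs 19.4 × 9.8 = 190.1 N and must supply an equal clockwise moment, so its lever arm about the pivot is 128 / 190.1 = 0.673 m.
That puts it at 1.71 + 0.673 = 2.38 m from the left end.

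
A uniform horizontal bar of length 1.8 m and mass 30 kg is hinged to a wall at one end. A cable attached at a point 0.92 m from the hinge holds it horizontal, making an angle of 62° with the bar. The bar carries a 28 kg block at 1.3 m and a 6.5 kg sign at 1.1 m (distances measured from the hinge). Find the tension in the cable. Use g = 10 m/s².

T ≈ 869 N

Sum moments about the hinge (the unknown hinge reaction has zero arm there).
Beam weight: 30 × 10 = 300 N down at 0.9 m → arm 0.9 m, τ = 300 × 0.9 = 270 N·m clockwise.
Block: 28 × 10 = 280 N down at 1.3 m → arm 1.3 m, τ = 280 × 1.3 = 364 N·m clockwise.
Sign: 6.5 × 10 = 65 N down at 1.1 m → arm 1.1 m, τ = 65 × 1.1 = 71.5 N·m clockwise.
Total clockwise load moment = 705.5 N·m.
The cable tension T acts at 0.92 m; only its component perpendicular to the bar, T sinθ, produces torque. sin 62° = 0.8829.
For rotational equilibrium, T × 0.92 × 0.8829 = 705.5, so T = 705.5 / 0.8123 = 869 N.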